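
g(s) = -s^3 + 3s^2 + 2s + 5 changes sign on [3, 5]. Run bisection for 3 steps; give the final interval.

midpoint 4: g = -3 < 0 → [3, 4]
midpoint 3.5: g = 5.875 > 0 → [3.5, 4]
midpoint 3.75: g = 1.953125 > 0 → [3.75, 4]

[3.75, 4]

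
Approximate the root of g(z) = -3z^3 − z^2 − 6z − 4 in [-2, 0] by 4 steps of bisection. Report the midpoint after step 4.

g(-1) = 4 > 0, so the root lies in [-1, 0]
g(-0.5) = -0.875 < 0, so the root lies in [-1, -0.5]
g(-0.75) = 1.203125 > 0, so the root lies in [-0.75, -0.5]
g(-0.625) = 0.0918 > 0, so the root lies in [-0.625, -0.5]

-0.625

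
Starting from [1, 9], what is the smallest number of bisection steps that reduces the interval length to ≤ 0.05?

8

Width after n steps is 8/2^n. Need 2^n ≥ 8/0.05 = 160.
2^7 = 128 < 160 ≤ 2^8 = 256, so n = 8.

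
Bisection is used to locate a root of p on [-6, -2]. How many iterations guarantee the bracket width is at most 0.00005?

17

Width after n steps is 4/2^n. Need 2^n ≥ 4/0.00005 = 80000.
2^16 = 65536 < 80000 ≤ 2^17 = 131072, so n = 17.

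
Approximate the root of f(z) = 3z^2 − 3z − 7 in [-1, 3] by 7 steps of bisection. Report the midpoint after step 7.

f(1) = -7 < 0, so the root lies in [1, 3]
f(2) = -1 < 0, so the root lies in [2, 3]
f(2.5) = 4.25 > 0, so the root lies in [2, 2.5]
f(2.25) = 1.4375 > 0, so the root lies in [2, 2.25]
f(2.125) = 0.1719 > 0, so the root lies in [2, 2.125]
f(2.0625) = -0.4258 < 0, so the root lies in [2.0625, 2.125]
f(2.09375) = -0.1299 < 0, so the root lies in [2.09375, 2.125]

2.09375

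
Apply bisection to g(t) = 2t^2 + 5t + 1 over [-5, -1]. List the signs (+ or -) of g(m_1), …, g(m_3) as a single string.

+-+

t = -3 gives g = 4, positive; keep [-3, -1]
t = -2 gives g = -1, negative; keep [-3, -2]
t = -2.5 gives g = 1, positive; keep [-2.5, -2]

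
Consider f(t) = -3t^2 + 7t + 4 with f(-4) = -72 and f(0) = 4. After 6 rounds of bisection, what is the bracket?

[-0.5, -0.4375]

midpoint -2: f = -22 < 0 → [-2, 0]
midpoint -1: f = -6 < 0 → [-1, 0]
midpoint -0.5: f = -0.25 < 0 → [-0.5, 0]
midpoint -0.25: f = 2.0625 > 0 → [-0.5, -0.25]
midpoint -0.375: f = 0.9531 > 0 → [-0.5, -0.375]
midpoint -0.4375: f = 0.3633 > 0 → [-0.5, -0.4375]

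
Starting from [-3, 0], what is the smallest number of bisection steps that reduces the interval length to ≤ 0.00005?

Width after n steps is 3/2^n. Need 2^n ≥ 3/0.00005 = 60000.
2^15 = 32768 < 60000 ≤ 2^16 = 65536, so n = 16.

16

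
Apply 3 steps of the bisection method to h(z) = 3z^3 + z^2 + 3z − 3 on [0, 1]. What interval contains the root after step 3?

[0.625, 0.75]

m = 0.5, h(m) = -0.875 (−); new bracket [0.5, 1]
m = 0.75, h(m) = 1.078125 (+); new bracket [0.5, 0.75]
m = 0.625, h(m) = -0.001953 (−); new bracket [0.625, 0.75]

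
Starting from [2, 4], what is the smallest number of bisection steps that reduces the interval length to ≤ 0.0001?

Width after n steps is 2/2^n. Need 2^n ≥ 2/0.0001 = 20000.
2^14 = 16384 < 20000 ≤ 2^15 = 32768, so n = 15.

15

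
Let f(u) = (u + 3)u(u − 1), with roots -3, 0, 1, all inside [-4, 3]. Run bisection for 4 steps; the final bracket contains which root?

f(-0.5) = 1.875 > 0, so the root lies in [-4, -0.5]
f(-2.25) = 5.484375 > 0, so the root lies in [-4, -2.25]
f(-3.125) = -1.611328 < 0, so the root lies in [-3.125, -2.25]
f(-2.6875) = 3.0969 > 0, so the root lies in [-3.125, -2.6875]

-3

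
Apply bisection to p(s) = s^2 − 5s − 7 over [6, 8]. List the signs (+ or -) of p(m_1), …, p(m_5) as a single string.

+++-+

p(7) = 7 > 0, so the root lies in [6, 7]
p(6.5) = 2.75 > 0, so the root lies in [6, 6.5]
p(6.25) = 0.8125 > 0, so the root lies in [6, 6.25]
p(6.125) = -0.1094 < 0, so the root lies in [6.125, 6.25]
p(6.1875) = 0.3477 > 0, so the root lies in [6.125, 6.1875]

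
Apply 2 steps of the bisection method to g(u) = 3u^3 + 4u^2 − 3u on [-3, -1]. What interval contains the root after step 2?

m = -2, g(m) = -2 (−); new bracket [-2, -1]
m = -1.5, g(m) = 3.375 (+); new bracket [-2, -1.5]

[-2, -1.5]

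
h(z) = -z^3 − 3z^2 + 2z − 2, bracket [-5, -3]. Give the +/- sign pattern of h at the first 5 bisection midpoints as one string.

z = -4 gives h = 6, positive; keep [-4, -3]
z = -3.5 gives h = -2.875, negative; keep [-4, -3.5]
z = -3.75 gives h = 1.046875, positive; keep [-3.75, -3.5]
z = -3.625 gives h = -1.0371, negative; keep [-3.75, -3.625]
z = -3.6875 gives h = -0.0266, negative; keep [-3.75, -3.6875]

+-+--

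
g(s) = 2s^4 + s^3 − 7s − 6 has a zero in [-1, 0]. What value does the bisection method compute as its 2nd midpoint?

-0.75

s = -0.5 gives g = -2.5, negative; keep [-1, -0.5]
s = -0.75 gives g = -0.539062, negative; keep [-1, -0.75]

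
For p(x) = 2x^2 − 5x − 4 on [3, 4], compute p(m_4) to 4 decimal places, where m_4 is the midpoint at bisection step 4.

x = 3.5 gives p = 3, positive; keep [3, 3.5]
x = 3.25 gives p = 0.875, positive; keep [3, 3.25]
x = 3.125 gives p = -0.09375, negative; keep [3.125, 3.25]
x = 3.1875 gives p = 0.3828, positive; keep [3.125, 3.1875]

0.3828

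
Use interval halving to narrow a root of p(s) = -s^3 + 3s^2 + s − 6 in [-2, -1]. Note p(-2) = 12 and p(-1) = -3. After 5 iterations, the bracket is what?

[-1.3125, -1.28125]

p(-1.5) = 2.625 > 0, so the root lies in [-1.5, -1]
p(-1.25) = -0.609375 < 0, so the root lies in [-1.5, -1.25]
p(-1.375) = 0.896484 > 0, so the root lies in [-1.375, -1.25]
p(-1.3125) = 0.1165 > 0, so the root lies in [-1.3125, -1.25]
p(-1.28125) = -0.2531 < 0, so the root lies in [-1.3125, -1.28125]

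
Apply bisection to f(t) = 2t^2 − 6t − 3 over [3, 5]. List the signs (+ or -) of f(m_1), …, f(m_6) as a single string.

t = 4 gives f = 5, positive; keep [3, 4]
t = 3.5 gives f = 0.5, positive; keep [3, 3.5]
t = 3.25 gives f = -1.375, negative; keep [3.25, 3.5]
t = 3.375 gives f = -0.4688, negative; keep [3.375, 3.5]
t = 3.4375 gives f = 0.0078, positive; keep [3.375, 3.4375]
t = 3.40625 gives f = -0.2324, negative; keep [3.40625, 3.4375]

++--+-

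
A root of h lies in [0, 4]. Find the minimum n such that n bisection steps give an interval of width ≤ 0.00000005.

27

Width after n steps is 4/2^n. Need 2^n ≥ 4/0.00000005 = 80000000.
2^26 = 67108864 < 80000000 ≤ 2^27 = 134217728, so n = 27.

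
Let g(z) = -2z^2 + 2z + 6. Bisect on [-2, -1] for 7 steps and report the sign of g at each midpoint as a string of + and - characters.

z = -1.5 gives g = -1.5, negative; keep [-1.5, -1]
z = -1.25 gives g = 0.375, positive; keep [-1.5, -1.25]
z = -1.375 gives g = -0.53125, negative; keep [-1.375, -1.25]
z = -1.3125 gives g = -0.0703, negative; keep [-1.3125, -1.25]
z = -1.28125 gives g = 0.1543, positive; keep [-1.3125, -1.28125]
z = -1.296875 gives g = 0.0425, positive; keep [-1.3125, -1.296875]
z = -1.3046875 gives g = -0.0138, negative; keep [-1.3046875, -1.296875]

-+--++-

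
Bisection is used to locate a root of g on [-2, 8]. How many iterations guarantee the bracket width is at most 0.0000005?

25

Width after n steps is 10/2^n. Need 2^n ≥ 10/0.0000005 = 20000000.
2^24 = 16777216 < 20000000 ≤ 2^25 = 33554432, so n = 25.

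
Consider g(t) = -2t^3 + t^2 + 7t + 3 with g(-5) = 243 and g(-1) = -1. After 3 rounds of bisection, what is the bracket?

[-1.5, -1]

g(-3) = 45 > 0, so the root lies in [-3, -1]
g(-2) = 9 > 0, so the root lies in [-2, -1]
g(-1.5) = 1.5 > 0, so the root lies in [-1.5, -1]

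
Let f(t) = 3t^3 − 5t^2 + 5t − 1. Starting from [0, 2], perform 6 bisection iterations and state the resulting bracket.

[0.25, 0.28125]

m = 1, f(m) = 2 (+); new bracket [0, 1]
m = 0.5, f(m) = 0.625 (+); new bracket [0, 0.5]
m = 0.25, f(m) = -0.015625 (−); new bracket [0.25, 0.5]
m = 0.375, f(m) = 0.3301 (+); new bracket [0.25, 0.375]
m = 0.3125, f(m) = 0.1658 (+); new bracket [0.25, 0.3125]
m = 0.28125, f(m) = 0.0775 (+); new bracket [0.25, 0.28125]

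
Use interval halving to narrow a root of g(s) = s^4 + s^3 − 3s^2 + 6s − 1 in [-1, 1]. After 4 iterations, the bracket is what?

[0.125, 0.25]

s = 0 gives g = -1, negative; keep [0, 1]
s = 0.5 gives g = 1.4375, positive; keep [0, 0.5]
s = 0.25 gives g = 0.332031, positive; keep [0, 0.25]
s = 0.125 gives g = -0.2947, negative; keep [0.125, 0.25]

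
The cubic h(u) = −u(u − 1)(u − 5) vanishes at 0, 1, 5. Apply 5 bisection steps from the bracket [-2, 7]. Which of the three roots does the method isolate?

u = 2.5 gives h = 9.375, positive; keep [2.5, 7]
u = 4.75 gives h = 4.453125, positive; keep [4.75, 7]
u = 5.875 gives h = -25.060547, negative; keep [4.75, 5.875]
u = 5.3125 gives h = -7.1594, negative; keep [4.75, 5.3125]
u = 5.03125 gives h = -0.6338, negative; keep [4.75, 5.03125]

5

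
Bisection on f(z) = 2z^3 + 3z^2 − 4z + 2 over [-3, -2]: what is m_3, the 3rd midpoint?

-2.375

f(-2.5) = -0.5 < 0, so the root lies in [-2.5, -2]
f(-2.25) = 3.40625 > 0, so the root lies in [-2.5, -2.25]
f(-2.375) = 1.628906 > 0, so the root lies in [-2.5, -2.375]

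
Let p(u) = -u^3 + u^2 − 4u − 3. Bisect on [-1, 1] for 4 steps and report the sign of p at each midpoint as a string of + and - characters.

m = 0, p(m) = -3 (−); new bracket [-1, 0]
m = -0.5, p(m) = -0.625 (−); new bracket [-1, -0.5]
m = -0.75, p(m) = 0.984375 (+); new bracket [-0.75, -0.5]
m = -0.625, p(m) = 0.1348 (+); new bracket [-0.625, -0.5]

--++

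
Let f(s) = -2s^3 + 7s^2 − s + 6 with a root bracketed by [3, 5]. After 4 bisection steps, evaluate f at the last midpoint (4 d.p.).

-0.9102

midpoint 4: f = -14 < 0 → [3, 4]
midpoint 3.5: f = 2.5 > 0 → [3.5, 4]
midpoint 3.75: f = -4.78125 < 0 → [3.5, 3.75]
midpoint 3.625: f = -0.9102 < 0 → [3.5, 3.625]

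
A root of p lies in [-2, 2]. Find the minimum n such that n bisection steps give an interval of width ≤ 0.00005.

Width after n steps is 4/2^n. Need 2^n ≥ 4/0.00005 = 80000.
2^16 = 65536 < 80000 ≤ 2^17 = 131072, so n = 17.

17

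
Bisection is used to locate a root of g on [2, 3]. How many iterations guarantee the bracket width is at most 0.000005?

Width after n steps is 1/2^n. Need 2^n ≥ 1/0.000005 = 200000.
2^17 = 131072 < 200000 ≤ 2^18 = 262144, so n = 18.

18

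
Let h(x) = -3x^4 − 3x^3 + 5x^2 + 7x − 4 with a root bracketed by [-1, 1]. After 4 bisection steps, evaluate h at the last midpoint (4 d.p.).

-0.8894

m = 0, h(m) = -4 (−); new bracket [0, 1]
m = 0.5, h(m) = 0.1875 (+); new bracket [0, 0.5]
m = 0.25, h(m) = -1.996094 (−); new bracket [0.25, 0.5]
m = 0.375, h(m) = -0.8894 (−); new bracket [0.375, 0.5]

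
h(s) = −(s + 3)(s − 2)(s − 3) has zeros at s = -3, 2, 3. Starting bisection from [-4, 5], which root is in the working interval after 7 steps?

-3

m = 0.5, h(m) = -13.125 (−); new bracket [-4, 0.5]
m = -1.75, h(m) = -22.265625 (−); new bracket [-4, -1.75]
m = -2.875, h(m) = -3.580078 (−); new bracket [-4, -2.875]
m = -3.4375, h(m) = 15.3142 (+); new bracket [-3.4375, -2.875]
m = -3.15625, h(m) = 4.9599 (+); new bracket [-3.15625, -2.875]
m = -3.015625, h(m) = 0.4714 (+); new bracket [-3.015625, -2.875]
m = -2.9453125, h(m) = -1.6079 (−); new bracket [-3.015625, -2.9453125]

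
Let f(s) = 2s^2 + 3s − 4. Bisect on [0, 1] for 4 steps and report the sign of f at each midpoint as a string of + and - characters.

--+-

m = 0.5, f(m) = -2 (−); new bracket [0.5, 1]
m = 0.75, f(m) = -0.625 (−); new bracket [0.75, 1]
m = 0.875, f(m) = 0.15625 (+); new bracket [0.75, 0.875]
m = 0.8125, f(m) = -0.2422 (−); new bracket [0.8125, 0.875]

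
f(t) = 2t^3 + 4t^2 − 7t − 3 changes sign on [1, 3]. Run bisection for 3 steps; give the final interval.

[1.25, 1.5]

midpoint 2: f = 15 > 0 → [1, 2]
midpoint 1.5: f = 2.25 > 0 → [1, 1.5]
midpoint 1.25: f = -1.59375 < 0 → [1.25, 1.5]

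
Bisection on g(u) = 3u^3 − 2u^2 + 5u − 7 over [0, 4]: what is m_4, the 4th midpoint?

u = 2 gives g = 19, positive; keep [0, 2]
u = 1 gives g = -1, negative; keep [1, 2]
u = 1.5 gives g = 6.125, positive; keep [1, 1.5]
u = 1.25 gives g = 1.9844, positive; keep [1, 1.25]

1.25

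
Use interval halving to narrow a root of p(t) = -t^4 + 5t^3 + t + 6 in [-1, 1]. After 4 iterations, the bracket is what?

p(0) = 6 > 0, so the root lies in [-1, 0]
p(-0.5) = 4.8125 > 0, so the root lies in [-1, -0.5]
p(-0.75) = 2.824219 > 0, so the root lies in [-1, -0.75]
p(-0.875) = 1.1892 > 0, so the root lies in [-1, -0.875]

[-1, -0.875]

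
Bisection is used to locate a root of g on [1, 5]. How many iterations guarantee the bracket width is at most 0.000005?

20

Width after n steps is 4/2^n. Need 2^n ≥ 4/0.000005 = 800000.
2^19 = 524288 < 800000 ≤ 2^20 = 1048576, so n = 20.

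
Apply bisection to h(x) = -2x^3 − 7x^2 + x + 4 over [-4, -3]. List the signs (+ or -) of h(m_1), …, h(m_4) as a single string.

m = -3.5, h(m) = 0.5 (+); new bracket [-3.5, -3]
m = -3.25, h(m) = -4.53125 (−); new bracket [-3.5, -3.25]
m = -3.375, h(m) = -2.222656 (−); new bracket [-3.5, -3.375]
m = -3.4375, h(m) = -0.9146 (−); new bracket [-3.5, -3.4375]

+---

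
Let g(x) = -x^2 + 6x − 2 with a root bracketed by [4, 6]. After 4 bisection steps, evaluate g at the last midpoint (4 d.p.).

x = 5 gives g = 3, positive; keep [5, 6]
x = 5.5 gives g = 0.75, positive; keep [5.5, 6]
x = 5.75 gives g = -0.5625, negative; keep [5.5, 5.75]
x = 5.625 gives g = 0.1094, positive; keep [5.625, 5.75]

0.1094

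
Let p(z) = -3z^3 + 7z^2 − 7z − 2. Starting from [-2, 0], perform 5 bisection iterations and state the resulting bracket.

[-0.25, -0.1875]

z = -1 gives p = 15, positive; keep [-1, 0]
z = -0.5 gives p = 3.625, positive; keep [-0.5, 0]
z = -0.25 gives p = 0.234375, positive; keep [-0.25, 0]
z = -0.125 gives p = -1.0098, negative; keep [-0.25, -0.125]
z = -0.1875 gives p = -0.4216, negative; keep [-0.25, -0.1875]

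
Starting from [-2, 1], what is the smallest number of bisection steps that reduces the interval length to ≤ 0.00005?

16

Width after n steps is 3/2^n. Need 2^n ≥ 3/0.00005 = 60000.
2^15 = 32768 < 60000 ≤ 2^16 = 65536, so n = 16.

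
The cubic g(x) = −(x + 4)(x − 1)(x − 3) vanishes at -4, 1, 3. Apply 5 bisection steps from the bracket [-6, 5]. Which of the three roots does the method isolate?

-4

x = -0.5 gives g = -18.375, negative; keep [-6, -0.5]
x = -3.25 gives g = -19.921875, negative; keep [-6, -3.25]
x = -4.625 gives g = 26.806641, positive; keep [-4.625, -3.25]
x = -3.9375 gives g = -2.1409, negative; keep [-4.625, -3.9375]
x = -4.28125 gives g = 10.8152, positive; keep [-4.28125, -3.9375]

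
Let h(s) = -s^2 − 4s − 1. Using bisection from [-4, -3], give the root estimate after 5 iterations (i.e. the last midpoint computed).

s = -3.5 gives h = 0.75, positive; keep [-4, -3.5]
s = -3.75 gives h = -0.0625, negative; keep [-3.75, -3.5]
s = -3.625 gives h = 0.359375, positive; keep [-3.75, -3.625]
s = -3.6875 gives h = 0.1523, positive; keep [-3.75, -3.6875]
s = -3.71875 gives h = 0.0459, positive; keep [-3.75, -3.71875]

-3.71875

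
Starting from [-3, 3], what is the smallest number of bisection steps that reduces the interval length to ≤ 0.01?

10

Width after n steps is 6/2^n. Need 2^n ≥ 6/0.01 = 600.
2^9 = 512 < 600 ≤ 2^10 = 1024, so n = 10.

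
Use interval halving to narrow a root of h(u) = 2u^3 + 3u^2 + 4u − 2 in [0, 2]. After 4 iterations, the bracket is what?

midpoint 1: h = 7 > 0 → [0, 1]
midpoint 0.5: h = 1 > 0 → [0, 0.5]
midpoint 0.25: h = -0.78125 < 0 → [0.25, 0.5]
midpoint 0.375: h = 0.0273 > 0 → [0.25, 0.375]

[0.25, 0.375]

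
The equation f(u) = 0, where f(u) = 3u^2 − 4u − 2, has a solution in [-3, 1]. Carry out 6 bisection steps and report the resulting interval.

f(-1) = 5 > 0, so the root lies in [-1, 1]
f(0) = -2 < 0, so the root lies in [-1, 0]
f(-0.5) = 0.75 > 0, so the root lies in [-0.5, 0]
f(-0.25) = -0.8125 < 0, so the root lies in [-0.5, -0.25]
f(-0.375) = -0.0781 < 0, so the root lies in [-0.5, -0.375]
f(-0.4375) = 0.3242 > 0, so the root lies in [-0.4375, -0.375]

[-0.4375, -0.375]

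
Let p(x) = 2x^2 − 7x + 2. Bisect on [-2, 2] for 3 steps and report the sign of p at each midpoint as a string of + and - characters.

+--

midpoint 0: p = 2 > 0 → [0, 2]
midpoint 1: p = -3 < 0 → [0, 1]
midpoint 0.5: p = -1 < 0 → [0, 0.5]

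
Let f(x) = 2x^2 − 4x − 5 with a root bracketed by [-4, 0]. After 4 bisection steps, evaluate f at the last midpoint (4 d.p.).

-0.8750

midpoint -2: f = 11 > 0 → [-2, 0]
midpoint -1: f = 1 > 0 → [-1, 0]
midpoint -0.5: f = -2.5 < 0 → [-1, -0.5]
midpoint -0.75: f = -0.875 < 0 → [-1, -0.75]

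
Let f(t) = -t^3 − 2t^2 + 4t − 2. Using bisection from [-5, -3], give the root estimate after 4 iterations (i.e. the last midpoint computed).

midpoint -4: f = 14 > 0 → [-4, -3]
midpoint -3.5: f = 2.375 > 0 → [-3.5, -3]
midpoint -3.25: f = -1.796875 < 0 → [-3.5, -3.25]
midpoint -3.375: f = 0.1621 > 0 → [-3.375, -3.25]

-3.375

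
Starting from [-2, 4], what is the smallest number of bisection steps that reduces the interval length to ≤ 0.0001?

Width after n steps is 6/2^n. Need 2^n ≥ 6/0.0001 = 60000.
2^15 = 32768 < 60000 ≤ 2^16 = 65536, so n = 16.

16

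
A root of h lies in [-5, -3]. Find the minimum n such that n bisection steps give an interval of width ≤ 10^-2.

Width after n steps is 2/2^n. Need 2^n ≥ 2/10^-2 = 200.
2^7 = 128 < 200 ≤ 2^8 = 256, so n = 8.

8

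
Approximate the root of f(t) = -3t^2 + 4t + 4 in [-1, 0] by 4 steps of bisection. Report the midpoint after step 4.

-0.6875

midpoint -0.5: f = 1.25 > 0 → [-1, -0.5]
midpoint -0.75: f = -0.6875 < 0 → [-0.75, -0.5]
midpoint -0.625: f = 0.328125 > 0 → [-0.75, -0.625]
midpoint -0.6875: f = -0.168 < 0 → [-0.6875, -0.625]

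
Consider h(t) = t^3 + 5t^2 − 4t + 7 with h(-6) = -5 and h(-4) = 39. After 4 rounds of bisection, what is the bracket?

[-6, -5.875]

midpoint -5: h = 27 > 0 → [-6, -5]
midpoint -5.5: h = 13.875 > 0 → [-6, -5.5]
midpoint -5.75: h = 5.203125 > 0 → [-6, -5.75]
midpoint -5.875: h = 0.2988 > 0 → [-6, -5.875]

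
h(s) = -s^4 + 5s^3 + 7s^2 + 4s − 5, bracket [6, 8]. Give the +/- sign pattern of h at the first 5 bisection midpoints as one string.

h(7) = -320 < 0, so the root lies in [6, 7]
h(6.5) = -95.1875 < 0, so the root lies in [6, 6.5]
h(6.25) = -11.738281 < 0, so the root lies in [6, 6.25]
h(6.125) = 23.6033 > 0, so the root lies in [6.125, 6.25]
h(6.1875) = 6.4399 > 0, so the root lies in [6.1875, 6.25]

---++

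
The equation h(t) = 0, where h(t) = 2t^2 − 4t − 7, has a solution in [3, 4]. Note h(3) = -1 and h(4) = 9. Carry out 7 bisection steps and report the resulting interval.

[3.1171875, 3.125]

t = 3.5 gives h = 3.5, positive; keep [3, 3.5]
t = 3.25 gives h = 1.125, positive; keep [3, 3.25]
t = 3.125 gives h = 0.03125, positive; keep [3, 3.125]
t = 3.0625 gives h = -0.4922, negative; keep [3.0625, 3.125]
t = 3.09375 gives h = -0.2324, negative; keep [3.09375, 3.125]
t = 3.109375 gives h = -0.1011, negative; keep [3.109375, 3.125]
t = 3.1171875 gives h = -0.035, negative; keep [3.1171875, 3.125]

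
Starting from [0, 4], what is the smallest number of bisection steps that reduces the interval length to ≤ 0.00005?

Width after n steps is 4/2^n. Need 2^n ≥ 4/0.00005 = 80000.
2^16 = 65536 < 80000 ≤ 2^17 = 131072, so n = 17.

17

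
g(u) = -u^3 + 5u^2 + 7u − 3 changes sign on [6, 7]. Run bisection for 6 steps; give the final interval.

[6.0625, 6.078125]

midpoint 6.5: g = -20.875 < 0 → [6, 6.5]
midpoint 6.25: g = -8.078125 < 0 → [6, 6.25]
midpoint 6.125: g = -2.330078 < 0 → [6, 6.125]
midpoint 6.0625: g = 0.3865 > 0 → [6.0625, 6.125]
midpoint 6.09375: g = -0.9588 < 0 → [6.0625, 6.09375]
midpoint 6.078125: g = -0.2829 < 0 → [6.0625, 6.078125]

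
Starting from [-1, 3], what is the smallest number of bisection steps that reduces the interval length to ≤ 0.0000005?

Width after n steps is 4/2^n. Need 2^n ≥ 4/0.0000005 = 8000000.
2^22 = 4194304 < 8000000 ≤ 2^23 = 8388608, so n = 23.

23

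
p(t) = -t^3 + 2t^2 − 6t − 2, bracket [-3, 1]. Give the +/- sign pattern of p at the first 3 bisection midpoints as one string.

p(-1) = 7 > 0, so the root lies in [-1, 1]
p(0) = -2 < 0, so the root lies in [-1, 0]
p(-0.5) = 1.625 > 0, so the root lies in [-0.5, 0]

+-+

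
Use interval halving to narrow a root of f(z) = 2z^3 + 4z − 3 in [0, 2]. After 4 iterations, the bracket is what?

f(1) = 3 > 0, so the root lies in [0, 1]
f(0.5) = -0.75 < 0, so the root lies in [0.5, 1]
f(0.75) = 0.84375 > 0, so the root lies in [0.5, 0.75]
f(0.625) = -0.0117 < 0, so the root lies in [0.625, 0.75]

[0.625, 0.75]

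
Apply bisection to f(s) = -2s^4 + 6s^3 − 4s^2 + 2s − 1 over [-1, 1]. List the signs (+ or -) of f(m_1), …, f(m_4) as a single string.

f(0) = -1 < 0, so the root lies in [0, 1]
f(0.5) = -0.375 < 0, so the root lies in [0.5, 1]
f(0.75) = 0.148438 > 0, so the root lies in [0.5, 0.75]
f(0.625) = -0.1528 < 0, so the root lies in [0.625, 0.75]

--+-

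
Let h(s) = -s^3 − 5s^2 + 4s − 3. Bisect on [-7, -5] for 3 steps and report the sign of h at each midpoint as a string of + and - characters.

h(-6) = 9 > 0, so the root lies in [-6, -5]
h(-5.5) = -9.875 < 0, so the root lies in [-6, -5.5]
h(-5.75) = -1.203125 < 0, so the root lies in [-6, -5.75]

+--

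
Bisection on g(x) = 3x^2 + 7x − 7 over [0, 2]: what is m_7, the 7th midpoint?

m = 1, g(m) = 3 (+); new bracket [0, 1]
m = 0.5, g(m) = -2.75 (−); new bracket [0.5, 1]
m = 0.75, g(m) = -0.0625 (−); new bracket [0.75, 1]
m = 0.875, g(m) = 1.4219 (+); new bracket [0.75, 0.875]
m = 0.8125, g(m) = 0.668 (+); new bracket [0.75, 0.8125]
m = 0.78125, g(m) = 0.2998 (+); new bracket [0.75, 0.78125]
m = 0.765625, g(m) = 0.1179 (+); new bracket [0.75, 0.765625]

0.765625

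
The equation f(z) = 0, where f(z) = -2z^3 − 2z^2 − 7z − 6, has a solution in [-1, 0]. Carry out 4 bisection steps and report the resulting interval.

f(-0.5) = -2.75 < 0, so the root lies in [-1, -0.5]
f(-0.75) = -1.03125 < 0, so the root lies in [-1, -0.75]
f(-0.875) = -0.066406 < 0, so the root lies in [-1, -0.875]
f(-0.9375) = 0.4526 > 0, so the root lies in [-0.9375, -0.875]

[-0.9375, -0.875]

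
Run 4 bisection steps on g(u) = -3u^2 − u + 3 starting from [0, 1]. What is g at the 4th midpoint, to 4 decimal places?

0.2070

g(0.5) = 1.75 > 0, so the root lies in [0.5, 1]
g(0.75) = 0.5625 > 0, so the root lies in [0.75, 1]
g(0.875) = -0.171875 < 0, so the root lies in [0.75, 0.875]
g(0.8125) = 0.207 > 0, so the root lies in [0.8125, 0.875]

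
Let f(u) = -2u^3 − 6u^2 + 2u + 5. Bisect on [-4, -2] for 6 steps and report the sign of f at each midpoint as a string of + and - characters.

f(-3) = -1 < 0, so the root lies in [-4, -3]
f(-3.5) = 10.25 > 0, so the root lies in [-3.5, -3]
f(-3.25) = 3.78125 > 0, so the root lies in [-3.25, -3]
f(-3.125) = 1.1914 > 0, so the root lies in [-3.125, -3]
f(-3.0625) = 0.0474 > 0, so the root lies in [-3.0625, -3]
f(-3.03125) = -0.4882 < 0, so the root lies in [-3.0625, -3.03125]

-++++-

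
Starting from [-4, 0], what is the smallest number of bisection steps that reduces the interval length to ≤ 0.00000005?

27

Width after n steps is 4/2^n. Need 2^n ≥ 4/0.00000005 = 80000000.
2^26 = 67108864 < 80000000 ≤ 2^27 = 134217728, so n = 27.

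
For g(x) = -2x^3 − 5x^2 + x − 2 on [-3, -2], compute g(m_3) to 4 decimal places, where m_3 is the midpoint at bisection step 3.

x = -2.5 gives g = -4.5, negative; keep [-3, -2.5]
x = -2.75 gives g = -0.96875, negative; keep [-3, -2.75]
x = -2.875 gives g = 1.324219, positive; keep [-2.875, -2.75]

1.3242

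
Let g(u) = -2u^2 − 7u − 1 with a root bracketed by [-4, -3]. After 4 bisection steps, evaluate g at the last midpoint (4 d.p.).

0.2422

g(-3.5) = -1 < 0, so the root lies in [-3.5, -3]
g(-3.25) = 0.625 > 0, so the root lies in [-3.5, -3.25]
g(-3.375) = -0.15625 < 0, so the root lies in [-3.375, -3.25]
g(-3.3125) = 0.2422 > 0, so the root lies in [-3.375, -3.3125]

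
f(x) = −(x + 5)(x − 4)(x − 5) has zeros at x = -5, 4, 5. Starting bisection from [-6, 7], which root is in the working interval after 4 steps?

f(0.5) = -86.625 < 0, so the root lies in [-6, 0.5]
f(-2.75) = -117.703125 < 0, so the root lies in [-6, -2.75]
f(-4.375) = -49.072266 < 0, so the root lies in [-6, -4.375]
f(-5.1875) = 17.5496 > 0, so the root lies in [-5.1875, -4.375]

-5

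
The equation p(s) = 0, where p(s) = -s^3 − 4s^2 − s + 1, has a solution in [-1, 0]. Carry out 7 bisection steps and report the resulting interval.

m = -0.5, p(m) = 0.625 (+); new bracket [-1, -0.5]
m = -0.75, p(m) = -0.078125 (−); new bracket [-0.75, -0.5]
m = -0.625, p(m) = 0.306641 (+); new bracket [-0.75, -0.625]
m = -0.6875, p(m) = 0.1218 (+); new bracket [-0.75, -0.6875]
m = -0.71875, p(m) = 0.0237 (+); new bracket [-0.75, -0.71875]
m = -0.734375, p(m) = -0.0268 (−); new bracket [-0.734375, -0.71875]
m = -0.7265625, p(m) = -0.0015 (−); new bracket [-0.7265625, -0.71875]

[-0.7265625, -0.71875]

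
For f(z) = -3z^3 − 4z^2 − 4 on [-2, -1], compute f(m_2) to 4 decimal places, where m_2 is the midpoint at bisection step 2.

m = -1.5, f(m) = -2.875 (−); new bracket [-2, -1.5]
m = -1.75, f(m) = -0.171875 (−); new bracket [-2, -1.75]

-0.1719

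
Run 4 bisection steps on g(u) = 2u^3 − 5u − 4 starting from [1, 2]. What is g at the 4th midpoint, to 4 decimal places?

0.8589

g(1.5) = -4.75 < 0, so the root lies in [1.5, 2]
g(1.75) = -2.03125 < 0, so the root lies in [1.75, 2]
g(1.875) = -0.191406 < 0, so the root lies in [1.875, 2]
g(1.9375) = 0.8589 > 0, so the root lies in [1.875, 1.9375]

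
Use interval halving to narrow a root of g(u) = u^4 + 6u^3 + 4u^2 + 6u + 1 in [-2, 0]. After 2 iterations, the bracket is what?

m = -1, g(m) = -6 (−); new bracket [-1, 0]
m = -0.5, g(m) = -1.6875 (−); new bracket [-0.5, 0]

[-0.5, 0]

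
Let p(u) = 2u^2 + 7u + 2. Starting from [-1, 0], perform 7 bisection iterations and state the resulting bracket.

m = -0.5, p(m) = -1 (−); new bracket [-0.5, 0]
m = -0.25, p(m) = 0.375 (+); new bracket [-0.5, -0.25]
m = -0.375, p(m) = -0.34375 (−); new bracket [-0.375, -0.25]
m = -0.3125, p(m) = 0.0078 (+); new bracket [-0.375, -0.3125]
m = -0.34375, p(m) = -0.1699 (−); new bracket [-0.34375, -0.3125]
m = -0.328125, p(m) = -0.0815 (−); new bracket [-0.328125, -0.3125]
m = -0.3203125, p(m) = -0.037 (−); new bracket [-0.3203125, -0.3125]

[-0.3203125, -0.3125]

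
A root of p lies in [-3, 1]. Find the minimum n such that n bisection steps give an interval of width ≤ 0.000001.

Width after n steps is 4/2^n. Need 2^n ≥ 4/0.000001 = 4000000.
2^21 = 2097152 < 4000000 ≤ 2^22 = 4194304, so n = 22.

22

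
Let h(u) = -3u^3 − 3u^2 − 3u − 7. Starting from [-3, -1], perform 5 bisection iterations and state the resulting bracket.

midpoint -2: h = 11 > 0 → [-2, -1]
midpoint -1.5: h = 0.875 > 0 → [-1.5, -1]
midpoint -1.25: h = -2.078125 < 0 → [-1.5, -1.25]
midpoint -1.375: h = -0.748 < 0 → [-1.5, -1.375]
midpoint -1.4375: h = 0.0247 > 0 → [-1.4375, -1.375]

[-1.4375, -1.375]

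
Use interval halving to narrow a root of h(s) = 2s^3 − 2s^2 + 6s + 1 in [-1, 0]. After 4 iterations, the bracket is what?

[-0.1875, -0.125]

m = -0.5, h(m) = -2.75 (−); new bracket [-0.5, 0]
m = -0.25, h(m) = -0.65625 (−); new bracket [-0.25, 0]
m = -0.125, h(m) = 0.214844 (+); new bracket [-0.25, -0.125]
m = -0.1875, h(m) = -0.2085 (−); new bracket [-0.1875, -0.125]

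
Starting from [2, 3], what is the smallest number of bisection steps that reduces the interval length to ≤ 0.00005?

15

Width after n steps is 1/2^n. Need 2^n ≥ 1/0.00005 = 20000.
2^14 = 16384 < 20000 ≤ 2^15 = 32768, so n = 15.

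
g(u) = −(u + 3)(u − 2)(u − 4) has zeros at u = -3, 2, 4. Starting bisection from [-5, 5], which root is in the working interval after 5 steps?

-3

g(0) = -24 < 0, so the root lies in [-5, 0]
g(-2.5) = -14.625 < 0, so the root lies in [-5, -2.5]
g(-3.75) = 33.421875 > 0, so the root lies in [-3.75, -2.5]
g(-3.125) = 4.5645 > 0, so the root lies in [-3.125, -2.5]
g(-2.8125) = -6.1472 < 0, so the root lies in [-3.125, -2.8125]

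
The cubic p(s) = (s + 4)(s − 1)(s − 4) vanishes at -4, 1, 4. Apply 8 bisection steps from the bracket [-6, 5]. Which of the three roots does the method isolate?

-4

midpoint -0.5: p = 23.625 > 0 → [-6, -0.5]
midpoint -3.25: p = 23.109375 > 0 → [-6, -3.25]
midpoint -4.625: p = -30.322266 < 0 → [-4.625, -3.25]
midpoint -3.9375: p = 2.4495 > 0 → [-4.625, -3.9375]
midpoint -4.28125: p = -12.3006 < 0 → [-4.28125, -3.9375]
midpoint -4.109375: p = -4.5318 < 0 → [-4.109375, -3.9375]
midpoint -4.0234375: p = -0.9447 < 0 → [-4.0234375, -3.9375]
midpoint -3.98046875: p = 0.7763 > 0 → [-4.0234375, -3.98046875]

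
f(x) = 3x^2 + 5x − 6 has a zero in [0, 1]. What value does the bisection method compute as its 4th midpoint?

f(0.5) = -2.75 < 0, so the root lies in [0.5, 1]
f(0.75) = -0.5625 < 0, so the root lies in [0.75, 1]
f(0.875) = 0.671875 > 0, so the root lies in [0.75, 0.875]
f(0.8125) = 0.043 > 0, so the root lies in [0.75, 0.8125]

0.8125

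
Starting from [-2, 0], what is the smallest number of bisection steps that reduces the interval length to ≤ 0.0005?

Width after n steps is 2/2^n. Need 2^n ≥ 2/0.0005 = 4000.
2^11 = 2048 < 4000 ≤ 2^12 = 4096, so n = 12.

12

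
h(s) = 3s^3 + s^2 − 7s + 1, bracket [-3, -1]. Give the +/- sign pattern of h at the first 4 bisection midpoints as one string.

-++-

m = -2, h(m) = -5 (−); new bracket [-2, -1]
m = -1.5, h(m) = 3.625 (+); new bracket [-2, -1.5]
m = -1.75, h(m) = 0.234375 (+); new bracket [-2, -1.75]
m = -1.875, h(m) = -2.1348 (−); new bracket [-1.875, -1.75]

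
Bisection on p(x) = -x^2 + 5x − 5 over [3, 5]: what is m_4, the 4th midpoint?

3.625

p(4) = -1 < 0, so the root lies in [3, 4]
p(3.5) = 0.25 > 0, so the root lies in [3.5, 4]
p(3.75) = -0.3125 < 0, so the root lies in [3.5, 3.75]
p(3.625) = -0.0156 < 0, so the root lies in [3.5, 3.625]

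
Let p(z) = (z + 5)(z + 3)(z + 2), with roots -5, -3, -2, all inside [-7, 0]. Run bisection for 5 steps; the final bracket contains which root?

-5

p(-3.5) = 1.125 > 0, so the root lies in [-7, -3.5]
p(-5.25) = -1.828125 < 0, so the root lies in [-5.25, -3.5]
p(-4.375) = 2.041016 > 0, so the root lies in [-5.25, -4.375]
p(-4.8125) = 0.9558 > 0, so the root lies in [-5.25, -4.8125]
p(-5.03125) = -0.1924 < 0, so the root lies in [-5.03125, -4.8125]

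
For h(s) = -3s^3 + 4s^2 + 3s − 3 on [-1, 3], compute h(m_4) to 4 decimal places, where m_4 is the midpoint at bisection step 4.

-1.5781

midpoint 1: h = 1 > 0 → [1, 3]
midpoint 2: h = -5 < 0 → [1, 2]
midpoint 1.5: h = 0.375 > 0 → [1.5, 2]
midpoint 1.75: h = -1.5781 < 0 → [1.5, 1.75]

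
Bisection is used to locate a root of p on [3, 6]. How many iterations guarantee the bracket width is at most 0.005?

10

Width after n steps is 3/2^n. Need 2^n ≥ 3/0.005 = 600.
2^9 = 512 < 600 ≤ 2^10 = 1024, so n = 10.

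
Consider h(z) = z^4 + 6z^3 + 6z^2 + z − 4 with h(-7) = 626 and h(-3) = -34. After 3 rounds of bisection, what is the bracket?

h(-5) = 16 > 0, so the root lies in [-5, -3]
h(-4) = -40 < 0, so the root lies in [-5, -4]
h(-4.5) = -23.6875 < 0, so the root lies in [-5, -4.5]

[-5, -4.5]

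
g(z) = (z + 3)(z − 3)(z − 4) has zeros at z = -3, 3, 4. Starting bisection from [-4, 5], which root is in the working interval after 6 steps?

-3

z = 0.5 gives g = 30.625, positive; keep [-4, 0.5]
z = -1.75 gives g = 34.140625, positive; keep [-4, -1.75]
z = -2.875 gives g = 5.048828, positive; keep [-4, -2.875]
z = -3.4375 gives g = -20.947, negative; keep [-3.4375, -2.875]
z = -3.15625 gives g = -6.8837, negative; keep [-3.15625, -2.875]
z = -3.015625 gives g = -0.6594, negative; keep [-3.015625, -2.875]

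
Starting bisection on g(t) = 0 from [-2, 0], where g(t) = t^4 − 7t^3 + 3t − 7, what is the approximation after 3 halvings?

-1.25

midpoint -1: g = -2 < 0 → [-2, -1]
midpoint -1.5: g = 17.1875 > 0 → [-1.5, -1]
midpoint -1.25: g = 5.363281 > 0 → [-1.25, -1]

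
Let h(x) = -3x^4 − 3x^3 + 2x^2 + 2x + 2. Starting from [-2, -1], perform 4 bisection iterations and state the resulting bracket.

h(-1.5) = -1.5625 < 0, so the root lies in [-1.5, -1]
h(-1.25) = 1.160156 > 0, so the root lies in [-1.5, -1.25]
h(-1.375) = 0.106689 > 0, so the root lies in [-1.5, -1.375]
h(-1.4375) = -0.6409 < 0, so the root lies in [-1.4375, -1.375]

[-1.4375, -1.375]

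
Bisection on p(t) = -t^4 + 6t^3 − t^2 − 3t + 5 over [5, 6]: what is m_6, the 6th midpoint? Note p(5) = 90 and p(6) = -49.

5.765625

t = 5.5 gives p = 41.4375, positive; keep [5.5, 6]
t = 5.75 gives p = 2.214844, positive; keep [5.75, 6]
t = 5.875 gives p = -21.793213, negative; keep [5.75, 5.875]
t = 5.8125 gives p = -9.4021, negative; keep [5.75, 5.8125]
t = 5.78125 gives p = -3.4984, negative; keep [5.75, 5.78125]
t = 5.765625 gives p = -0.6182, negative; keep [5.75, 5.765625]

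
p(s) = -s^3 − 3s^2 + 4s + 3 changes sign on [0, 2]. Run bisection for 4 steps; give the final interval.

p(1) = 3 > 0, so the root lies in [1, 2]
p(1.5) = -1.125 < 0, so the root lies in [1, 1.5]
p(1.25) = 1.359375 > 0, so the root lies in [1.25, 1.5]
p(1.375) = 0.2285 > 0, so the root lies in [1.375, 1.5]

[1.375, 1.5]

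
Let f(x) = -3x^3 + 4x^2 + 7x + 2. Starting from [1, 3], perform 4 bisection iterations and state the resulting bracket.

x = 2 gives f = 8, positive; keep [2, 3]
x = 2.5 gives f = -2.375, negative; keep [2, 2.5]
x = 2.25 gives f = 3.828125, positive; keep [2.25, 2.5]
x = 2.375 gives f = 0.998, positive; keep [2.375, 2.5]

[2.375, 2.5]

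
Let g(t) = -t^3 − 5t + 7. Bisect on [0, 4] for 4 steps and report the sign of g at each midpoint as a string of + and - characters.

g(2) = -11 < 0, so the root lies in [0, 2]
g(1) = 1 > 0, so the root lies in [1, 2]
g(1.5) = -3.875 < 0, so the root lies in [1, 1.5]
g(1.25) = -1.2031 < 0, so the root lies in [1, 1.25]

-+--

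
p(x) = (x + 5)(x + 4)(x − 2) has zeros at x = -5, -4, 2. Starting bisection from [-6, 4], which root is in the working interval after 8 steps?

2

m = -1, p(m) = -36 (−); new bracket [-1, 4]
m = 1.5, p(m) = -17.875 (−); new bracket [1.5, 4]
m = 2.75, p(m) = 39.234375 (+); new bracket [1.5, 2.75]
m = 2.125, p(m) = 5.4551 (+); new bracket [1.5, 2.125]
m = 1.8125, p(m) = -7.4246 (−); new bracket [1.8125, 2.125]
m = 1.96875, p(m) = -1.2998 (−); new bracket [1.96875, 2.125]
m = 2.046875, p(m) = 1.9974 (+); new bracket [1.96875, 2.046875]
m = 2.0078125, p(m) = 0.3289 (+); new bracket [1.96875, 2.0078125]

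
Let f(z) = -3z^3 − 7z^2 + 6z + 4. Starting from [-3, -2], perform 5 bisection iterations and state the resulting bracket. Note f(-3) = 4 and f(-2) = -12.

[-2.875, -2.84375]

f(-2.5) = -7.875 < 0, so the root lies in [-3, -2.5]
f(-2.75) = -3.046875 < 0, so the root lies in [-3, -2.75]
f(-2.875) = 0.181641 > 0, so the root lies in [-2.875, -2.75]
f(-2.8125) = -1.5042 < 0, so the root lies in [-2.875, -2.8125]
f(-2.84375) = -0.6794 < 0, so the root lies in [-2.875, -2.84375]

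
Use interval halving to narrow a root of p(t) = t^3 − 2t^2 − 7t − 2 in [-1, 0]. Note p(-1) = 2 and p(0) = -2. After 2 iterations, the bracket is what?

midpoint -0.5: p = 0.875 > 0 → [-0.5, 0]
midpoint -0.25: p = -0.390625 < 0 → [-0.5, -0.25]

[-0.5, -0.25]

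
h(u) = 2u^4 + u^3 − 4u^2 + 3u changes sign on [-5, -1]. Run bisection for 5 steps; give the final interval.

m = -3, h(m) = 90 (+); new bracket [-3, -1]
m = -2, h(m) = 2 (+); new bracket [-2, -1]
m = -1.5, h(m) = -6.75 (−); new bracket [-2, -1.5]
m = -1.75, h(m) = -4.1016 (−); new bracket [-2, -1.75]
m = -1.875, h(m) = -1.5601 (−); new bracket [-2, -1.875]

[-2, -1.875]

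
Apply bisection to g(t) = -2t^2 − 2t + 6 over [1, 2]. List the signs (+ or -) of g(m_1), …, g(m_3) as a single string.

t = 1.5 gives g = -1.5, negative; keep [1, 1.5]
t = 1.25 gives g = 0.375, positive; keep [1.25, 1.5]
t = 1.375 gives g = -0.53125, negative; keep [1.25, 1.375]

-+-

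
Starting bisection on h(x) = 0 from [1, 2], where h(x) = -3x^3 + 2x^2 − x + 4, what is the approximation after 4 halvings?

m = 1.5, h(m) = -3.125 (−); new bracket [1, 1.5]
m = 1.25, h(m) = 0.015625 (+); new bracket [1.25, 1.5]
m = 1.375, h(m) = -1.392578 (−); new bracket [1.25, 1.375]
m = 1.3125, h(m) = -0.6501 (−); new bracket [1.25, 1.3125]

1.3125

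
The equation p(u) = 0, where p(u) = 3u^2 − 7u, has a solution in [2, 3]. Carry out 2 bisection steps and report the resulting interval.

m = 2.5, p(m) = 1.25 (+); new bracket [2, 2.5]
m = 2.25, p(m) = -0.5625 (−); new bracket [2.25, 2.5]

[2.25, 2.5]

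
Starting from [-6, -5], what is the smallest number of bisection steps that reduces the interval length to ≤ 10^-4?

Width after n steps is 1/2^n. Need 2^n ≥ 1/10^-4 = 10000.
2^13 = 8192 < 10000 ≤ 2^14 = 16384, so n = 14.

14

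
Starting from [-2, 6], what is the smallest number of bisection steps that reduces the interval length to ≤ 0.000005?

Width after n steps is 8/2^n. Need 2^n ≥ 8/0.000005 = 1600000.
2^20 = 1048576 < 1600000 ≤ 2^21 = 2097152, so n = 21.

21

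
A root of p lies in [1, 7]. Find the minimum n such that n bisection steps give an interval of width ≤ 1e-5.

20

Width after n steps is 6/2^n. Need 2^n ≥ 6/1e-5 = 600000.
2^19 = 524288 < 600000 ≤ 2^20 = 1048576, so n = 20.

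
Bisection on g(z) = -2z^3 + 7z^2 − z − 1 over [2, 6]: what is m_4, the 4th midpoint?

3.25

m = 4, g(m) = -21 (−); new bracket [2, 4]
m = 3, g(m) = 5 (+); new bracket [3, 4]
m = 3.5, g(m) = -4.5 (−); new bracket [3, 3.5]
m = 3.25, g(m) = 1.0312 (+); new bracket [3.25, 3.5]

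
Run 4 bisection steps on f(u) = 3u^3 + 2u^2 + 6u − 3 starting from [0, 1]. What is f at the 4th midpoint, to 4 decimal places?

0.2590

m = 0.5, f(m) = 0.875 (+); new bracket [0, 0.5]
m = 0.25, f(m) = -1.328125 (−); new bracket [0.25, 0.5]
m = 0.375, f(m) = -0.310547 (−); new bracket [0.375, 0.5]
m = 0.4375, f(m) = 0.259 (+); new bracket [0.375, 0.4375]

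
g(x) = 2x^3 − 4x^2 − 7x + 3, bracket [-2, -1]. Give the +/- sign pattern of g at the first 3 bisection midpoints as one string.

-+-

m = -1.5, g(m) = -2.25 (−); new bracket [-1.5, -1]
m = -1.25, g(m) = 1.59375 (+); new bracket [-1.5, -1.25]
m = -1.375, g(m) = -0.136719 (−); new bracket [-1.375, -1.25]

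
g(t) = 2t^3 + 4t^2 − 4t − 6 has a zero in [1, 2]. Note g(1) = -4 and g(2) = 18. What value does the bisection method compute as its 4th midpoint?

1.3125

g(1.5) = 3.75 > 0, so the root lies in [1, 1.5]
g(1.25) = -0.84375 < 0, so the root lies in [1.25, 1.5]
g(1.375) = 1.261719 > 0, so the root lies in [1.25, 1.375]
g(1.3125) = 0.1626 > 0, so the root lies in [1.25, 1.3125]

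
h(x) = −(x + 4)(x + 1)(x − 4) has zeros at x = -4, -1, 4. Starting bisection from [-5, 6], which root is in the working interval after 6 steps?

x = 0.5 gives h = 23.625, positive; keep [0.5, 6]
x = 3.25 gives h = 23.109375, positive; keep [3.25, 6]
x = 4.625 gives h = -30.322266, negative; keep [3.25, 4.625]
x = 3.9375 gives h = 2.4495, positive; keep [3.9375, 4.625]
x = 4.28125 gives h = -12.3006, negative; keep [3.9375, 4.28125]
x = 4.109375 gives h = -4.5318, negative; keep [3.9375, 4.109375]

4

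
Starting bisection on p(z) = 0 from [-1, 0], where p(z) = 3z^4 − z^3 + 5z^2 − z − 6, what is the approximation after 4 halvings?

-0.8125

m = -0.5, p(m) = -3.9375 (−); new bracket [-1, -0.5]
m = -0.75, p(m) = -1.066406 (−); new bracket [-1, -0.75]
m = -0.875, p(m) = 1.131592 (+); new bracket [-0.875, -0.75]
m = -0.8125, p(m) = -0.0429 (−); new bracket [-0.875, -0.8125]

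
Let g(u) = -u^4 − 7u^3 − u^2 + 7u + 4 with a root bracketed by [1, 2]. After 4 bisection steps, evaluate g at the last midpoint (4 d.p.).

0.6379

u = 1.5 gives g = -16.4375, negative; keep [1, 1.5]
u = 1.25 gives g = -4.925781, negative; keep [1, 1.25]
u = 1.125 gives g = -0.959229, negative; keep [1, 1.125]
u = 1.0625 gives g = 0.6379, positive; keep [1.0625, 1.125]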